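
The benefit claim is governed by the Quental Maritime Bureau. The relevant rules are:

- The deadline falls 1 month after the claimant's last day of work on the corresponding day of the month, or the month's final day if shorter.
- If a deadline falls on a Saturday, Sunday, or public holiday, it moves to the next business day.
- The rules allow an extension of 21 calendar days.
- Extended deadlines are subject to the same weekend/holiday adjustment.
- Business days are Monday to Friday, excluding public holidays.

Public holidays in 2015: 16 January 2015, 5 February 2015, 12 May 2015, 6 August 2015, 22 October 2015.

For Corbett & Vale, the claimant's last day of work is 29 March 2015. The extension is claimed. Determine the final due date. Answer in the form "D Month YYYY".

1 month after 29 March 2015, on the same day of the month, is 29 April 2015.
Since 29 April 2015 is a Wednesday and not a holiday, the date is unchanged.
Applying the 21-calendar-day extension: 29 April 2015 + 21 days = 20 May 2015.
20 May 2015 (Wednesday) is already a business day.
The final due date is 20 May 2015.

20 May 2015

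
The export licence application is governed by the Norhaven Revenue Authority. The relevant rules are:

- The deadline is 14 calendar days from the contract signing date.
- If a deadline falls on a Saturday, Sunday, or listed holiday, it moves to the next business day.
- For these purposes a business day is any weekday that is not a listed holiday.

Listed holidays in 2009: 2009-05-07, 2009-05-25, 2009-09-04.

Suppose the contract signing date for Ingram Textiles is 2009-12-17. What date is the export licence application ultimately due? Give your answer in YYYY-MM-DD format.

14 calendar days after 2009-12-17 is 2009-12-31.
Since 2009-12-31 is a Thursday and not a holiday, the date is unchanged.
So the filing is due 2009-12-31.

2009-12-31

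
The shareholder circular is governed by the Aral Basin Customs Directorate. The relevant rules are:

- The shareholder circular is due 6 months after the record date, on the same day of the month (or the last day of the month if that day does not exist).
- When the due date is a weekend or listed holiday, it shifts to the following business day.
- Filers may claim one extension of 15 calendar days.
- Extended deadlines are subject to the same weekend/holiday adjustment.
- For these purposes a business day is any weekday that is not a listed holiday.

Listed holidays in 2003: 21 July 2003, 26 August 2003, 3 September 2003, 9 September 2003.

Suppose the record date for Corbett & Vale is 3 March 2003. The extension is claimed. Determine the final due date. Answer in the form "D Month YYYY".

19 September 2003

Moving 6 months forward from 3 March 2003 on the corresponding day gives 3 September 2003.
3 September 2003 is a listed holiday, so it moves to the next business day, 4 September 2003 (Thursday).
With the 15-day extension, 4 September 2003 becomes 19 September 2003.
19 September 2003 falls on a Friday, which is a business day, so no adjustment is needed.
Deadline: 19 September 2003.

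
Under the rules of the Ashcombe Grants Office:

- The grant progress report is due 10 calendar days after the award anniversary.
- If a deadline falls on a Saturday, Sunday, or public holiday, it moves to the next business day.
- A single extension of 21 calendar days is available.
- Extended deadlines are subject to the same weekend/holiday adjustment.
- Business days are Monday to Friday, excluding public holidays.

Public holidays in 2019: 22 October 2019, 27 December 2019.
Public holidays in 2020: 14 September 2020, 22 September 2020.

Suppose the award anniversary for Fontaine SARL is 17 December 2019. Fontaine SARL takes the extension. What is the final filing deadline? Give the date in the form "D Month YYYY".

Trigger date 17 December 2019 + 10 calendar days = 27 December 2019.
27 December 2019 is a listed holiday, so it moves to the next business day, 30 December 2019 (Monday).
Add the 21 calendar-day extension to 30 December 2019: 20 January 2020.
20 January 2020 falls on a Monday, which is a business day, so no adjustment is needed.
Deadline: 20 January 2020.

20 January 2020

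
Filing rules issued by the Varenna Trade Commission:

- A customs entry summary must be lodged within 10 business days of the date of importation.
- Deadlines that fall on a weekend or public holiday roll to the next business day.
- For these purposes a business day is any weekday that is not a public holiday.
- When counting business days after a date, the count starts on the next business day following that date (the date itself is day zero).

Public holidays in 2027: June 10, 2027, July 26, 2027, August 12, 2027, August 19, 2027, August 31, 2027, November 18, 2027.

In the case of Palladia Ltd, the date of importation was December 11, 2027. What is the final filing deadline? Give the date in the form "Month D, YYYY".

Starting the day after December 11, 2027 and counting 10 business days lands on December 24, 2027.
December 24, 2027 (Friday) is already a business day.
Final deadline: December 24, 2027.

December 24, 2027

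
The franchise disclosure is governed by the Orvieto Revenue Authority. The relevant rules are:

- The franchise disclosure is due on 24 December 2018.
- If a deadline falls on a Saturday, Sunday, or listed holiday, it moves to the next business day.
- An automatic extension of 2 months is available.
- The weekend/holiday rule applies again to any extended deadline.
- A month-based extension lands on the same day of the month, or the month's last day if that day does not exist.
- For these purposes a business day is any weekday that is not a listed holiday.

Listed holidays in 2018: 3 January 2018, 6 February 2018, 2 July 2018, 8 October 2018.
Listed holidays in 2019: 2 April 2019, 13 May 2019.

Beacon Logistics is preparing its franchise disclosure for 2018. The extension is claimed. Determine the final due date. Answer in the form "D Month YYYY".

25 February 2019

Start from the fixed due date, 24 December 2018.
24 December 2018 is a Monday and not a listed holiday, so it stands.
Add 2 months to 24 December 2018: 24 February 2019.
24 February 2019 is a Sunday, so it moves to the next business day, 25 February 2019 (Monday).
Deadline: 25 February 2019.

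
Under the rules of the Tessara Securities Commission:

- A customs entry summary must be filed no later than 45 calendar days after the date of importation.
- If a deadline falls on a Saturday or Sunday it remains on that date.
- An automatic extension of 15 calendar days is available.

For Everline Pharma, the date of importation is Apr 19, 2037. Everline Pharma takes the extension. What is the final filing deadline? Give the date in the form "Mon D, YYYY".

Jun 18, 2037

From Apr 19, 2037, 45 calendar days later is Jun 3, 2037.
Jun 3, 2037 falls on a Wednesday. The rules make no weekend/holiday allowance, so it remains Jun 3, 2037.
Applying the 15-calendar-day extension: Jun 3, 2037 + 15 days = Jun 18, 2037.
Jun 18, 2037 is a Thursday; no weekend or holiday adjustment applies.
Deadline: Jun 18, 2037.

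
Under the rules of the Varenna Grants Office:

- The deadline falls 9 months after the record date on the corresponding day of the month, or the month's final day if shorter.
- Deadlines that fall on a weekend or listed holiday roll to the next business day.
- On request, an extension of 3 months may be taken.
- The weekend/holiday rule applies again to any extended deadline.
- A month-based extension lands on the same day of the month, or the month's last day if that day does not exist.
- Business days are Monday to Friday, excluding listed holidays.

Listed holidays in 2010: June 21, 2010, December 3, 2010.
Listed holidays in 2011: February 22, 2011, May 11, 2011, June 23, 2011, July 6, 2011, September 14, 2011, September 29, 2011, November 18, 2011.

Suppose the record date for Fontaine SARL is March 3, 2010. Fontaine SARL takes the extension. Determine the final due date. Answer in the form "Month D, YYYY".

9 months from March 3, 2010 is December 3, 2010.
December 3, 2010 is a listed holiday; the next business day is December 6, 2010 (Monday).
Applying the 3 months extension: 3 months after December 6, 2010 is March 6, 2011.
March 6, 2011 is a Sunday, so it moves to the next business day, March 7, 2011 (Monday).
So the filing is due March 7, 2011.

March 7, 2011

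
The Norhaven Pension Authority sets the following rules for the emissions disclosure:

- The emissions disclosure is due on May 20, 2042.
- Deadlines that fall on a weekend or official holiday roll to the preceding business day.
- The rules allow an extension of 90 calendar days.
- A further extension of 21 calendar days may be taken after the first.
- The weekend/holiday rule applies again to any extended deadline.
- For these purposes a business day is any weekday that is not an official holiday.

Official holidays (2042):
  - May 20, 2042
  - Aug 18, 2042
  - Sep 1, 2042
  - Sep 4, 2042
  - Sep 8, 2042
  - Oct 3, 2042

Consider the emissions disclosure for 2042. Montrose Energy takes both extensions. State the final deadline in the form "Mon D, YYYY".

Sep 5, 2042

Start from the fixed due date, May 20, 2042.
Because May 20, 2042 is a listed holiday, the deadline becomes May 19, 2042 (Monday).
With the 90-day extension, May 19, 2042 becomes Aug 17, 2042.
Aug 17, 2042 is a Sunday, so it moves to the preceding business day, Aug 15, 2042 (Friday).
The 21-calendar-day extension moves the deadline from Aug 15, 2042 to Sep 5, 2042.
Sep 5, 2042 (Friday) is already a business day.
The final due date is Sep 5, 2042.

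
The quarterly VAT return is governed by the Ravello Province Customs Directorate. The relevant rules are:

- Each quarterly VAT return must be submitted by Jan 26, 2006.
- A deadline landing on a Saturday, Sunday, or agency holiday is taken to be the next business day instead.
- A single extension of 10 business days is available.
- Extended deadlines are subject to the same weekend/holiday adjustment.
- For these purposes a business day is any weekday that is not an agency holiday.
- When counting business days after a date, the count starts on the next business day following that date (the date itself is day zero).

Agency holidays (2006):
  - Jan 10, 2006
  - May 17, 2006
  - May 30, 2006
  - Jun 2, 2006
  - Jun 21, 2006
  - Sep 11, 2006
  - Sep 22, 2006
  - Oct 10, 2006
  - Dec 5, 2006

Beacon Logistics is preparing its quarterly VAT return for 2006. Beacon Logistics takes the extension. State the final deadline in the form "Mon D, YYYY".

Start from the fixed due date, Jan 26, 2006.
Jan 26, 2006 (Thursday) is already a business day.
Counting 10 further business days from Jan 26, 2006 reaches Feb 9, 2006.
Since Feb 9, 2006 is a Thursday and not a holiday, the date is unchanged.
Final deadline: Feb 9, 2006.

Feb 9, 2006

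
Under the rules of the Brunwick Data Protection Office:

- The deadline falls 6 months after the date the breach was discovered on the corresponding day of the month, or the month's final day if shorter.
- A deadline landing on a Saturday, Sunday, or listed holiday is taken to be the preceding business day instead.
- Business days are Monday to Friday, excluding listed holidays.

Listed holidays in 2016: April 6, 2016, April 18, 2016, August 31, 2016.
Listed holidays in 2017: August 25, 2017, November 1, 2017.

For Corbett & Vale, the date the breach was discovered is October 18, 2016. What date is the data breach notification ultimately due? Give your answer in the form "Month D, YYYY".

Moving 6 months forward from October 18, 2016 on the corresponding day gives April 18, 2017.
April 18, 2017 is a Tuesday and not a listed holiday, so it stands.
So the filing is due April 18, 2017.

April 18, 2017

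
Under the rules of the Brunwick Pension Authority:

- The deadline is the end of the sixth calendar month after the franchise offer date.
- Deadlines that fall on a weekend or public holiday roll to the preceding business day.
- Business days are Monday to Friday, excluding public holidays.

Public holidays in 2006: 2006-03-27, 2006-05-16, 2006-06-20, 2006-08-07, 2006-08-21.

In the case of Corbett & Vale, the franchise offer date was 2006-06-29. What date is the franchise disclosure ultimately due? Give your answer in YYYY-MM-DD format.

2006-12-29

The sixth month after 2006-06-29 is December 2006, whose last day is 2006-12-31.
2006-12-31 is a Sunday; the preceding business day is 2006-12-29 (Friday).
Deadline: 2006-12-29.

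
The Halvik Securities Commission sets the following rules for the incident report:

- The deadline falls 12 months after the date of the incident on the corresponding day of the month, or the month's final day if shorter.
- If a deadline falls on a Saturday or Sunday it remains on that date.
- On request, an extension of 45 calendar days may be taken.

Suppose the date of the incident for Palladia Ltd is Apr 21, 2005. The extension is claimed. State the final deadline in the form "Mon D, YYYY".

Jun 5, 2006

12 months from Apr 21, 2005 is Apr 21, 2006.
Apr 21, 2006 is a Friday; no weekend or holiday adjustment applies.
Applying the 45-calendar-day extension: Apr 21, 2006 + 45 days = Jun 5, 2006.
No adjustment is made for weekends or holidays, so Jun 5, 2006 stands.
Deadline: Jun 5, 2006.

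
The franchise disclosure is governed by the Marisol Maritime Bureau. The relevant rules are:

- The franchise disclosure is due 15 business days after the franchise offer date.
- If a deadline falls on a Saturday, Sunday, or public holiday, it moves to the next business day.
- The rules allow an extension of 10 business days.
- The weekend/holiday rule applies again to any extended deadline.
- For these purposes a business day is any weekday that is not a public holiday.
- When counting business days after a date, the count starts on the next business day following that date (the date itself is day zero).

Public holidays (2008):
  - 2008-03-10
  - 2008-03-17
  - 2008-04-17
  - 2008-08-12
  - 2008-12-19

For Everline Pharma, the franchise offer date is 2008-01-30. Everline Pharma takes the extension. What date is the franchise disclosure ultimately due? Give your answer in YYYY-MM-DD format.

15 business days after 2008-01-30, excluding weekends and holidays, is 2008-02-20.
2008-02-20 falls on a Wednesday, which is a business day, so no adjustment is needed.
Applying the 10-business-day extension: 10 business days after 2008-02-20 is 2008-03-05.
2008-03-05 falls on a Wednesday, which is a business day, so no adjustment is needed.
Final deadline: 2008-03-05.

2008-03-05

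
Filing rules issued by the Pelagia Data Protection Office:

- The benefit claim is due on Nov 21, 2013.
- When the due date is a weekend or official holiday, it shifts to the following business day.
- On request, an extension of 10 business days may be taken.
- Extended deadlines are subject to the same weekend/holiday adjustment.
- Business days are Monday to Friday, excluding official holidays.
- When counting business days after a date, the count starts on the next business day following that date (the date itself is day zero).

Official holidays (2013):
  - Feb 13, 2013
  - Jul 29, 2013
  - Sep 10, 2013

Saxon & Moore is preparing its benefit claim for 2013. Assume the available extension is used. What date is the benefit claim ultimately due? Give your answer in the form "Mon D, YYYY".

The stated deadline is Nov 21, 2013.
Nov 21, 2013 is a Thursday and not a listed holiday, so it stands.
Counting 10 further business days from Nov 21, 2013 reaches Dec 5, 2013.
Dec 5, 2013 falls on a Thursday, which is a business day, so no adjustment is needed.
The final due date is Dec 5, 2013.

Dec 5, 2013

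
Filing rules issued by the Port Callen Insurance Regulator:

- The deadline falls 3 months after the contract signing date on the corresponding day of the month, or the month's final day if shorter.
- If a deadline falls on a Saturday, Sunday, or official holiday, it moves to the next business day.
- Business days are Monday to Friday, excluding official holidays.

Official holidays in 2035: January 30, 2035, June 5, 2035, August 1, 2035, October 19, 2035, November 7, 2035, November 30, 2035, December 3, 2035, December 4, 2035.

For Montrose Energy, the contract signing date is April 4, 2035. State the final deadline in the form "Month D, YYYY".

July 4, 2035

3 months from April 4, 2035 is July 4, 2035.
July 4, 2035 (Wednesday) is already a business day.
Final deadline: July 4, 2035.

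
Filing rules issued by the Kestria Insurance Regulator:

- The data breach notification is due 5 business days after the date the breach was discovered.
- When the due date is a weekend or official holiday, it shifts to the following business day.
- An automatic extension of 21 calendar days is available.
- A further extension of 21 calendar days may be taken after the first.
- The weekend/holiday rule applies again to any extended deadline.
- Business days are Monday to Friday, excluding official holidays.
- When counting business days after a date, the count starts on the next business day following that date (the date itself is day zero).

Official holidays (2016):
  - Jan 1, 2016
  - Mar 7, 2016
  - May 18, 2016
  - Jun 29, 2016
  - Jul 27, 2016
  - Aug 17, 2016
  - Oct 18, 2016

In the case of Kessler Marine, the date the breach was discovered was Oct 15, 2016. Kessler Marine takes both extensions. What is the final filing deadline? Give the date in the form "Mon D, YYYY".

Counting 5 business days after Oct 15, 2016 (skipping weekends and listed holidays) reaches Oct 24, 2016.
Oct 24, 2016 is a Monday and not a listed holiday, so it stands.
The 21-calendar-day extension moves the deadline from Oct 24, 2016 to Nov 14, 2016.
Nov 14, 2016 (Monday) is already a business day.
The 21-calendar-day extension moves the deadline from Nov 14, 2016 to Dec 5, 2016.
Dec 5, 2016 (Monday) is already a business day.
The final due date is Dec 5, 2016.

Dec 5, 2016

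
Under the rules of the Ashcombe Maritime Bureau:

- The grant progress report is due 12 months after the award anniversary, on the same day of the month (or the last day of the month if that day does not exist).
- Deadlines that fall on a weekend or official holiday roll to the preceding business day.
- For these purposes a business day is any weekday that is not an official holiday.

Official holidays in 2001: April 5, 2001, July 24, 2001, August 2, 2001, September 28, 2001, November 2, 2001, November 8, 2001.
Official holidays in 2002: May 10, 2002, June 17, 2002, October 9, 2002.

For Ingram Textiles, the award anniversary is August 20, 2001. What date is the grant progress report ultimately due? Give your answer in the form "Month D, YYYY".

Moving 12 months forward from August 20, 2001 on the corresponding day gives August 20, 2002.
August 20, 2002 (Tuesday) is already a business day.
The final due date is August 20, 2002.

August 20, 2002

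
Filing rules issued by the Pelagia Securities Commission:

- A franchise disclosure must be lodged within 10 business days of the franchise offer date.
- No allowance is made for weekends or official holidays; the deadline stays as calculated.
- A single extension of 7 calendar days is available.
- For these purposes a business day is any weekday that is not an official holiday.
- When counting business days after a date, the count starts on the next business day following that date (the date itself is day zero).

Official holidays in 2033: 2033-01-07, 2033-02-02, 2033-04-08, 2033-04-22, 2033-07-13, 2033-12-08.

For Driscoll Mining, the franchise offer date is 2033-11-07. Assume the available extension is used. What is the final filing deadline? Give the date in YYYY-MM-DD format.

2033-11-28

Starting the day after 2033-11-07 and counting 10 business days lands on 2033-11-21.
2033-11-21 falls on a Monday. The rules make no weekend/holiday allowance, so it remains 2033-11-21.
With the 7-day extension, 2033-11-21 becomes 2033-11-28.
2033-11-28 falls on a Monday. The rules make no weekend/holiday allowance, so it remains 2033-11-28.
Deadline: 2033-11-28.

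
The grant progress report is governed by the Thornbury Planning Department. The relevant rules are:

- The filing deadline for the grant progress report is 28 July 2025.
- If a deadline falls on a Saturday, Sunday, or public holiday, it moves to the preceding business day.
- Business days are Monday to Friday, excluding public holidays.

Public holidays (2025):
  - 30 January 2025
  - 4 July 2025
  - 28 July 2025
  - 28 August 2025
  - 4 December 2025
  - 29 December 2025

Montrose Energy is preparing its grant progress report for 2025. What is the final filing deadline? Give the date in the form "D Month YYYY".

25 July 2025

The stated deadline is 28 July 2025.
28 July 2025 falls on a listed holiday. Rolling to the preceding business day gives 25 July 2025, a Friday.
Deadline: 25 July 2025.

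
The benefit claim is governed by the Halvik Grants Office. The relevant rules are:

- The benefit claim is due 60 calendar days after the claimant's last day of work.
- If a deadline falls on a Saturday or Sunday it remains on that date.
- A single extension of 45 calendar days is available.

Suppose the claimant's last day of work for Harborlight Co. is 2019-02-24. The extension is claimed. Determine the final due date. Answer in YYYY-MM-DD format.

From 2019-02-24, 60 calendar days later is 2019-04-25.
2019-04-25 falls on a Thursday. The rules make no weekend/holiday allowance, so it remains 2019-04-25.
Applying the 45-calendar-day extension: 2019-04-25 + 45 days = 2019-06-09.
2019-06-09 is a Sunday; no weekend or holiday adjustment applies.
So the filing is due 2019-06-09.

2019-06-09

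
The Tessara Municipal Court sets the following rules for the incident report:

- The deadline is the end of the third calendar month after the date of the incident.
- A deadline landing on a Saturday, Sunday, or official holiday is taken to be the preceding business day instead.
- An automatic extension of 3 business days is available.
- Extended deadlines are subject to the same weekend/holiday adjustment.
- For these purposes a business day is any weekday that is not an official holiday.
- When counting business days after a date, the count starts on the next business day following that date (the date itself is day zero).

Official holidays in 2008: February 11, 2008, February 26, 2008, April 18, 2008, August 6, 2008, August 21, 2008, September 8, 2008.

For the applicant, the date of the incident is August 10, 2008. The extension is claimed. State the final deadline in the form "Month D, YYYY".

The third month after August 10, 2008 is November 2008, whose last day is November 30, 2008.
November 30, 2008 is a Sunday; the preceding business day is November 28, 2008 (Friday).
Counting 3 further business days from November 28, 2008 reaches December 3, 2008.
December 3, 2008 is a Wednesday and not a listed holiday, so it stands.
Deadline: December 3, 2008.

December 3, 2008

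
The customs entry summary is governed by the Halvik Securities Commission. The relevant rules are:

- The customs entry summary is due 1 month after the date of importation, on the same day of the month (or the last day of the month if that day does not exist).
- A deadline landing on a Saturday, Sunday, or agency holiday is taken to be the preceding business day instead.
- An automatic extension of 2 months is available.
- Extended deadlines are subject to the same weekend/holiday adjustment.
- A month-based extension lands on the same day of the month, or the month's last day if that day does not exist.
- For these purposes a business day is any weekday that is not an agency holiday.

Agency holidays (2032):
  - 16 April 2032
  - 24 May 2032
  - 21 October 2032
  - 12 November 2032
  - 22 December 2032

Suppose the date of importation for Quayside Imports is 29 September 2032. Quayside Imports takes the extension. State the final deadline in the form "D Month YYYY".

29 December 2032

1 month after 29 September 2032, on the same day of the month, is 29 October 2032.
29 October 2032 is a Friday and not a listed holiday, so it stands.
The 2 months extension carries 29 October 2032 to 29 December 2032.
Since 29 December 2032 is a Wednesday and not a holiday, the date is unchanged.
So the filing is due 29 December 2032.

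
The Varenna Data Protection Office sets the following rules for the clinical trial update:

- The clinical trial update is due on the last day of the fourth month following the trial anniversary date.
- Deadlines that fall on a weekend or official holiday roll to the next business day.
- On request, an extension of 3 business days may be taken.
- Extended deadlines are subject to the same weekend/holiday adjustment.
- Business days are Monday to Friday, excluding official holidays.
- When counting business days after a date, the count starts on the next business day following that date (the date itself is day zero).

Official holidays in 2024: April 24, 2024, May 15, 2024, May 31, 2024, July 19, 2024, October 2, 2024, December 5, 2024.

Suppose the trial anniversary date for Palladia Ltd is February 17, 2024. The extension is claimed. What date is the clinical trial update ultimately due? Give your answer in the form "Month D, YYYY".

July 4, 2024

4 months after February 17, 2024 is June 2024; that month ends on June 30, 2024.
Because June 30, 2024 is a Sunday, the deadline becomes July 1, 2024 (Monday).
Counting 3 further business days from July 1, 2024 reaches July 4, 2024.
July 4, 2024 falls on a Thursday, which is a business day, so no adjustment is needed.
So the filing is due July 4, 2024.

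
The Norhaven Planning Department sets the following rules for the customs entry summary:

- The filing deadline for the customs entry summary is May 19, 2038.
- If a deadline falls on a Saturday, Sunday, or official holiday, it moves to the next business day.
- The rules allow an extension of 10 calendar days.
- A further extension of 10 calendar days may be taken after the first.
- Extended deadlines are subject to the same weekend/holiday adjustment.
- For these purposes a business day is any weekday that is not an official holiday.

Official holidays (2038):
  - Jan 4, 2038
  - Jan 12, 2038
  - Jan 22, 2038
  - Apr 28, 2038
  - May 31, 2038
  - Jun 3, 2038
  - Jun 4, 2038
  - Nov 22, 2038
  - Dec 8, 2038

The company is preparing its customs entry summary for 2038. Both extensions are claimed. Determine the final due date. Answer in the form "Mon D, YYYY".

Jun 11, 2038

Start from the fixed due date, May 19, 2038.
May 19, 2038 falls on a Wednesday, which is a business day, so no adjustment is needed.
Add the 10 calendar-day extension to May 19, 2038: May 29, 2038.
Because May 29, 2038 is a Saturday, the deadline becomes Jun 1, 2038 (Tuesday).
With the 10-day extension, Jun 1, 2038 becomes Jun 11, 2038.
Jun 11, 2038 (Friday) is already a business day.
So the filing is due Jun 11, 2038.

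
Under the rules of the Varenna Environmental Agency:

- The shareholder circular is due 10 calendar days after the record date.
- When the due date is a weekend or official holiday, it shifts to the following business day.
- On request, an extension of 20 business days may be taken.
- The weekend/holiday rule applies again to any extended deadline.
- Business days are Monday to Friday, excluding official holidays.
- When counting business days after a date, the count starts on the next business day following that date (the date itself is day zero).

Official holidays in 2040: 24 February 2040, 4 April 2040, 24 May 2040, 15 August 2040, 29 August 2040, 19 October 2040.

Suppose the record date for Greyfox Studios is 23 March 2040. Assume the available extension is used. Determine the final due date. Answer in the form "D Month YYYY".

1 May 2040

10 calendar days after 23 March 2040 is 2 April 2040.
2 April 2040 (Monday) is already a business day.
Applying the 20-business-day extension: 20 business days after 2 April 2040 is 1 May 2040.
Since 1 May 2040 is a Tuesday and not a holiday, the date is unchanged.
The final due date is 1 May 2040.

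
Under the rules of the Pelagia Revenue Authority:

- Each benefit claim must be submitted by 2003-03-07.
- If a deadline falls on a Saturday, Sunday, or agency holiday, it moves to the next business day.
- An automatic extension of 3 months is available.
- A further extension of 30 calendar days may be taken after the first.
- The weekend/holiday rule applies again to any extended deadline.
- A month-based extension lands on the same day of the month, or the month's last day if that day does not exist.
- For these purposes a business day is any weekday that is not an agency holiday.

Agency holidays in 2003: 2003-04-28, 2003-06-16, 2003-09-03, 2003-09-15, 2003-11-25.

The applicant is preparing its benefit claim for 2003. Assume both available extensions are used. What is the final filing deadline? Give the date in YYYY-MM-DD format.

The stated deadline is 2003-03-07.
2003-03-07 is a Friday and not a listed holiday, so it stands.
Add 3 months to 2003-03-07: 2003-06-07.
2003-06-07 is a Saturday, so it moves to the next business day, 2003-06-09 (Monday).
With the 30-day extension, 2003-06-09 becomes 2003-07-09.
2003-07-09 (Wednesday) is already a business day.
So the filing is due 2003-07-09.

2003-07-09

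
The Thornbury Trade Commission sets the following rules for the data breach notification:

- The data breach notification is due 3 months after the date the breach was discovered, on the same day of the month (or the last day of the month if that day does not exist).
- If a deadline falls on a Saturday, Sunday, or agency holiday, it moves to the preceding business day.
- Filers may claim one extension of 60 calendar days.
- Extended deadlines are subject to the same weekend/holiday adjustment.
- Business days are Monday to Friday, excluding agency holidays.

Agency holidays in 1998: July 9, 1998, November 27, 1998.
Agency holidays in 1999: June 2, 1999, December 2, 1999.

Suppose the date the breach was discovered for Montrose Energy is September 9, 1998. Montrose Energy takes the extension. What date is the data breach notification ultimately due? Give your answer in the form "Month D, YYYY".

February 5, 1999

3 months from September 9, 1998 is December 9, 1998.
Since December 9, 1998 is a Wednesday and not a holiday, the date is unchanged.
With the 60-day extension, December 9, 1998 becomes February 7, 1999.
February 7, 1999 is a Sunday; the preceding business day is February 5, 1999 (Friday).
Deadline: February 5, 1999.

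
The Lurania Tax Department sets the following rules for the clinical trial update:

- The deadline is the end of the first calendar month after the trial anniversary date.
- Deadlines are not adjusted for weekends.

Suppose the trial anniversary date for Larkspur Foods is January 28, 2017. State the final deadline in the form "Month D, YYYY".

1 month after January 28, 2017 falls in February 2017; the last day of that month is February 28, 2017.
February 28, 2017 is a Tuesday; no weekend or holiday adjustment applies.
Deadline: February 28, 2017.

February 28, 2017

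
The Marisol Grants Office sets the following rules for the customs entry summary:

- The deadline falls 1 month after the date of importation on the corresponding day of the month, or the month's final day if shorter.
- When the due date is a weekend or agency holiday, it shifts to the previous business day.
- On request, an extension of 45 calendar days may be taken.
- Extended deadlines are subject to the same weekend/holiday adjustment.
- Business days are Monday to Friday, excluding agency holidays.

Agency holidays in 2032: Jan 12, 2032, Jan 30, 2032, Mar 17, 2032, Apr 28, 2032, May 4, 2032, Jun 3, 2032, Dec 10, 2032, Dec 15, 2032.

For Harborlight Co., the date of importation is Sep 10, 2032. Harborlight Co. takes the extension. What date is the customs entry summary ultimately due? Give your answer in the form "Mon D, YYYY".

Nov 22, 2032

1 month from Sep 10, 2032 is Oct 10, 2032.
Oct 10, 2032 falls on a Sunday. Rolling to the preceding business day gives Oct 8, 2032, a Friday.
Add the 45 calendar-day extension to Oct 8, 2032: Nov 22, 2032.
Nov 22, 2032 falls on a Monday, which is a business day, so no adjustment is needed.
Final deadline: Nov 22, 2032.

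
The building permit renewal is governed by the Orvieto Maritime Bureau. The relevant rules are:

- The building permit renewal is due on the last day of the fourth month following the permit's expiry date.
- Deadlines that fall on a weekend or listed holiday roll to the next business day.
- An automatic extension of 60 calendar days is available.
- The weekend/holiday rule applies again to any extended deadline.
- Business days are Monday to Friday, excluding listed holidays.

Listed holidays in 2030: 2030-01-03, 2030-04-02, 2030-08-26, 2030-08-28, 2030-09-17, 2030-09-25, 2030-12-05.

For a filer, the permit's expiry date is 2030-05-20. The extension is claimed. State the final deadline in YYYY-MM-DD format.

2030-11-29

4 months after 2030-05-20 falls in September 2030; the last day of that month is 2030-09-30.
2030-09-30 is a Monday and not a listed holiday, so it stands.
With the 60-day extension, 2030-09-30 becomes 2030-11-29.
2030-11-29 (Friday) is already a business day.
So the filing is due 2030-11-29.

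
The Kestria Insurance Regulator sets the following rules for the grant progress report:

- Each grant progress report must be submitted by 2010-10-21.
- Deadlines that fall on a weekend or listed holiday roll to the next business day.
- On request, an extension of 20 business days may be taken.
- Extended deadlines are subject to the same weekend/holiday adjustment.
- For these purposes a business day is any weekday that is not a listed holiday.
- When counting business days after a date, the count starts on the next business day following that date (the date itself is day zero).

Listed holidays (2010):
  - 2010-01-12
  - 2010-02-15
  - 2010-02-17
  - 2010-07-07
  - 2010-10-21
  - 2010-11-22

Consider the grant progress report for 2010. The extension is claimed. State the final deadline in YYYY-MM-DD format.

2010-11-19

The stated deadline is 2010-10-21.
2010-10-21 is a listed holiday; the next business day is 2010-10-22 (Friday).
Applying the 20-business-day extension: 20 business days after 2010-10-22 is 2010-11-19.
Since 2010-11-19 is a Friday and not a holiday, the date is unchanged.
Deadline: 2010-11-19.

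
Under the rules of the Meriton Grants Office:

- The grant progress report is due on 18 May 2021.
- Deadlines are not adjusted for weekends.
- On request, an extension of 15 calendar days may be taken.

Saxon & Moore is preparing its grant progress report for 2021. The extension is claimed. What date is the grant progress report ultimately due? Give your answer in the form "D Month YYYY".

Start from the fixed due date, 18 May 2021.
No adjustment is made for weekends or holidays, so 18 May 2021 stands.
Add the 15 calendar-day extension to 18 May 2021: 2 June 2021.
2 June 2021 is a Wednesday; no weekend or holiday adjustment applies.
So the filing is due 2 June 2021.

2 June 2021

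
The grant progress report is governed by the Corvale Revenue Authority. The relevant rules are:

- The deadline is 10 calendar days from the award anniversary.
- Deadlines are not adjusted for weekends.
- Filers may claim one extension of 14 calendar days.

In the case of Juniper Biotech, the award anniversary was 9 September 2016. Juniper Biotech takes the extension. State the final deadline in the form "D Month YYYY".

3 October 2016

From 9 September 2016, 10 calendar days later is 19 September 2016.
19 September 2016 falls on a Monday. The rules make no weekend/holiday allowance, so it remains 19 September 2016.
With the 14-day extension, 19 September 2016 becomes 3 October 2016.
3 October 2016 falls on a Monday. The rules make no weekend/holiday allowance, so it remains 3 October 2016.
Deadline: 3 October 2016.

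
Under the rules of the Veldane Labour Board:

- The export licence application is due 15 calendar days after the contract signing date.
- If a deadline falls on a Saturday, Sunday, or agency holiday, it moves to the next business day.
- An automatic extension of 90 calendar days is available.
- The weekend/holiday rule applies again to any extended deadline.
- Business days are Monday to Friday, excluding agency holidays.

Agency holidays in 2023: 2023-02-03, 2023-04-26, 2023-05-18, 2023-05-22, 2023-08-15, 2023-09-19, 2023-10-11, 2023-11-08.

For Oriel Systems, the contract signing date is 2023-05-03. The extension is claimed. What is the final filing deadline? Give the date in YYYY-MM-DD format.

Adding 15 calendar days to 2023-05-03 gives 2023-05-18.
2023-05-18 is a listed holiday, so it moves to the next business day, 2023-05-19 (Friday).
The 90-calendar-day extension moves the deadline from 2023-05-19 to 2023-08-17.
Since 2023-08-17 is a Thursday and not a holiday, the date is unchanged.
Deadline: 2023-08-17.

2023-08-17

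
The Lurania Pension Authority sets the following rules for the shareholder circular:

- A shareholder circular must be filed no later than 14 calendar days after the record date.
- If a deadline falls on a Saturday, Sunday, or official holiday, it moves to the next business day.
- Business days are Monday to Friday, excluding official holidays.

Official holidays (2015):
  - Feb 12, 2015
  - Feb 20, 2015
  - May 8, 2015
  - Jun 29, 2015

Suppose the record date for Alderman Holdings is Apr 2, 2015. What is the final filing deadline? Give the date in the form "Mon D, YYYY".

Apr 16, 2015

Trigger date Apr 2, 2015 + 14 calendar days = Apr 16, 2015.
Apr 16, 2015 is a Thursday and not a listed holiday, so it stands.
Deadline: Apr 16, 2015.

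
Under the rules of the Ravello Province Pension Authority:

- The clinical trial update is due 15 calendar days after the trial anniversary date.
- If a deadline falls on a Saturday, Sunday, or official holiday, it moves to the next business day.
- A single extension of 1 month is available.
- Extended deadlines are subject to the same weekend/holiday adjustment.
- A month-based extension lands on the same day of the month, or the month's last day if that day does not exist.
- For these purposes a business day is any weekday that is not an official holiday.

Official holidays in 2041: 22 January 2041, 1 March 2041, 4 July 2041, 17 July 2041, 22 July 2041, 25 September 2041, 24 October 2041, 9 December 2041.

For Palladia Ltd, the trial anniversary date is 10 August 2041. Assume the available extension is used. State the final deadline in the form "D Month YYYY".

26 September 2041

15 calendar days after 10 August 2041 is 25 August 2041.
25 August 2041 is a Sunday; the next business day is 26 August 2041 (Monday).
Add 1 month to 26 August 2041: 26 September 2041.
26 September 2041 falls on a Thursday, which is a business day, so no adjustment is needed.
Deadline: 26 September 2041.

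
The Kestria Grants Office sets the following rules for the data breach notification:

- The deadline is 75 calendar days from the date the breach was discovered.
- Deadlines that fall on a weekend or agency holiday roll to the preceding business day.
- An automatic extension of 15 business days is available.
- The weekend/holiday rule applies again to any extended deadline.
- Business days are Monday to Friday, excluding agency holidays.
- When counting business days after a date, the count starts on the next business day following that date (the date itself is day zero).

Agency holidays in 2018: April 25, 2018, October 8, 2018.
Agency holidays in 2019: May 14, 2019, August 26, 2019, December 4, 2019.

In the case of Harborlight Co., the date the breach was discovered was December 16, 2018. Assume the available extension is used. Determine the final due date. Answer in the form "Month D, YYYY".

March 22, 2019

Adding 75 calendar days to December 16, 2018 gives March 1, 2019.
March 1, 2019 (Friday) is already a business day.
Applying the 15-business-day extension: 15 business days after March 1, 2019 is March 22, 2019.
March 22, 2019 (Friday) is already a business day.
So the filing is due March 22, 2019.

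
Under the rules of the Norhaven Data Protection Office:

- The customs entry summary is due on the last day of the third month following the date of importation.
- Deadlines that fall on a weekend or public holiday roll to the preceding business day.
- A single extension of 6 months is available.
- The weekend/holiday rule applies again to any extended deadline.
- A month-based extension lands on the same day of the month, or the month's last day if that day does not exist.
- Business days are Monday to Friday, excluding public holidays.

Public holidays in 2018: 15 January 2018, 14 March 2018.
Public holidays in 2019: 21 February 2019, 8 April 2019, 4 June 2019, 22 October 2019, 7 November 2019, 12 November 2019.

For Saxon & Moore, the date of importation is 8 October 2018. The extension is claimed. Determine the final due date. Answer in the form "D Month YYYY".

3 months after 8 October 2018 falls in January 2019; the last day of that month is 31 January 2019.
31 January 2019 is a Thursday and not a listed holiday, so it stands.
Applying the 6 months extension: 6 months after 31 January 2019 is 31 July 2019.
31 July 2019 (Wednesday) is already a business day.
So the filing is due 31 July 2019.

31 July 2019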